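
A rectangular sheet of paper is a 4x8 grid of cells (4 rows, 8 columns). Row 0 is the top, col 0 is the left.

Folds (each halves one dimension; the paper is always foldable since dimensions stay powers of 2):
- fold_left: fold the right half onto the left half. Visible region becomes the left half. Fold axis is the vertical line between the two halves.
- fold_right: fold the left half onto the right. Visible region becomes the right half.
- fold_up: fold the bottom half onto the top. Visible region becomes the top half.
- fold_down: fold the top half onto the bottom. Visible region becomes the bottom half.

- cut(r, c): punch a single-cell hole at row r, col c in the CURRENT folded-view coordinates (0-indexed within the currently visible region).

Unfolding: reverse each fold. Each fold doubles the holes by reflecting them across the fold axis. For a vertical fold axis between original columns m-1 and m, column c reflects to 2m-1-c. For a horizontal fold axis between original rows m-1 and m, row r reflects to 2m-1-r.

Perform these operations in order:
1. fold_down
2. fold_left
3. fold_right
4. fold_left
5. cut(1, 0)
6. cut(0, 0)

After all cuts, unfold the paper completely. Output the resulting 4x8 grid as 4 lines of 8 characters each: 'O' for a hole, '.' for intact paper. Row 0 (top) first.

Answer: OOOOOOOO
OOOOOOOO
OOOOOOOO
OOOOOOOO

Derivation:
Op 1 fold_down: fold axis h@2; visible region now rows[2,4) x cols[0,8) = 2x8
Op 2 fold_left: fold axis v@4; visible region now rows[2,4) x cols[0,4) = 2x4
Op 3 fold_right: fold axis v@2; visible region now rows[2,4) x cols[2,4) = 2x2
Op 4 fold_left: fold axis v@3; visible region now rows[2,4) x cols[2,3) = 2x1
Op 5 cut(1, 0): punch at orig (3,2); cuts so far [(3, 2)]; region rows[2,4) x cols[2,3) = 2x1
Op 6 cut(0, 0): punch at orig (2,2); cuts so far [(2, 2), (3, 2)]; region rows[2,4) x cols[2,3) = 2x1
Unfold 1 (reflect across v@3): 4 holes -> [(2, 2), (2, 3), (3, 2), (3, 3)]
Unfold 2 (reflect across v@2): 8 holes -> [(2, 0), (2, 1), (2, 2), (2, 3), (3, 0), (3, 1), (3, 2), (3, 3)]
Unfold 3 (reflect across v@4): 16 holes -> [(2, 0), (2, 1), (2, 2), (2, 3), (2, 4), (2, 5), (2, 6), (2, 7), (3, 0), (3, 1), (3, 2), (3, 3), (3, 4), (3, 5), (3, 6), (3, 7)]
Unfold 4 (reflect across h@2): 32 holes -> [(0, 0), (0, 1), (0, 2), (0, 3), (0, 4), (0, 5), (0, 6), (0, 7), (1, 0), (1, 1), (1, 2), (1, 3), (1, 4), (1, 5), (1, 6), (1, 7), (2, 0), (2, 1), (2, 2), (2, 3), (2, 4), (2, 5), (2, 6), (2, 7), (3, 0), (3, 1), (3, 2), (3, 3), (3, 4), (3, 5), (3, 6), (3, 7)]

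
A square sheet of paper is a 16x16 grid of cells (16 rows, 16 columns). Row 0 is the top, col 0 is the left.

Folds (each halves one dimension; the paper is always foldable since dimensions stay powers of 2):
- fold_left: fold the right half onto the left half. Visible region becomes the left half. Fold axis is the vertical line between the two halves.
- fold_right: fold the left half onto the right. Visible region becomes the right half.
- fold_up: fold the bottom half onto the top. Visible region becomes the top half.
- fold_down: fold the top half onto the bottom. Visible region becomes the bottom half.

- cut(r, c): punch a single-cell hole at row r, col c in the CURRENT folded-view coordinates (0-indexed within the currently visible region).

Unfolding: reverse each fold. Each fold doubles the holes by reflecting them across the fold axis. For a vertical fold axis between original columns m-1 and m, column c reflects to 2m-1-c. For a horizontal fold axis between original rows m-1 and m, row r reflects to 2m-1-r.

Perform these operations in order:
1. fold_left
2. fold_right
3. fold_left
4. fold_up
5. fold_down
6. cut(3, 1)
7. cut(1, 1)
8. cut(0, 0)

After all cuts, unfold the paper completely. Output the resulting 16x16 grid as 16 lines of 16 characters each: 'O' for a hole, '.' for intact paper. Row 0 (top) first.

Op 1 fold_left: fold axis v@8; visible region now rows[0,16) x cols[0,8) = 16x8
Op 2 fold_right: fold axis v@4; visible region now rows[0,16) x cols[4,8) = 16x4
Op 3 fold_left: fold axis v@6; visible region now rows[0,16) x cols[4,6) = 16x2
Op 4 fold_up: fold axis h@8; visible region now rows[0,8) x cols[4,6) = 8x2
Op 5 fold_down: fold axis h@4; visible region now rows[4,8) x cols[4,6) = 4x2
Op 6 cut(3, 1): punch at orig (7,5); cuts so far [(7, 5)]; region rows[4,8) x cols[4,6) = 4x2
Op 7 cut(1, 1): punch at orig (5,5); cuts so far [(5, 5), (7, 5)]; region rows[4,8) x cols[4,6) = 4x2
Op 8 cut(0, 0): punch at orig (4,4); cuts so far [(4, 4), (5, 5), (7, 5)]; region rows[4,8) x cols[4,6) = 4x2
Unfold 1 (reflect across h@4): 6 holes -> [(0, 5), (2, 5), (3, 4), (4, 4), (5, 5), (7, 5)]
Unfold 2 (reflect across h@8): 12 holes -> [(0, 5), (2, 5), (3, 4), (4, 4), (5, 5), (7, 5), (8, 5), (10, 5), (11, 4), (12, 4), (13, 5), (15, 5)]
Unfold 3 (reflect across v@6): 24 holes -> [(0, 5), (0, 6), (2, 5), (2, 6), (3, 4), (3, 7), (4, 4), (4, 7), (5, 5), (5, 6), (7, 5), (7, 6), (8, 5), (8, 6), (10, 5), (10, 6), (11, 4), (11, 7), (12, 4), (12, 7), (13, 5), (13, 6), (15, 5), (15, 6)]
Unfold 4 (reflect across v@4): 48 holes -> [(0, 1), (0, 2), (0, 5), (0, 6), (2, 1), (2, 2), (2, 5), (2, 6), (3, 0), (3, 3), (3, 4), (3, 7), (4, 0), (4, 3), (4, 4), (4, 7), (5, 1), (5, 2), (5, 5), (5, 6), (7, 1), (7, 2), (7, 5), (7, 6), (8, 1), (8, 2), (8, 5), (8, 6), (10, 1), (10, 2), (10, 5), (10, 6), (11, 0), (11, 3), (11, 4), (11, 7), (12, 0), (12, 3), (12, 4), (12, 7), (13, 1), (13, 2), (13, 5), (13, 6), (15, 1), (15, 2), (15, 5), (15, 6)]
Unfold 5 (reflect across v@8): 96 holes -> [(0, 1), (0, 2), (0, 5), (0, 6), (0, 9), (0, 10), (0, 13), (0, 14), (2, 1), (2, 2), (2, 5), (2, 6), (2, 9), (2, 10), (2, 13), (2, 14), (3, 0), (3, 3), (3, 4), (3, 7), (3, 8), (3, 11), (3, 12), (3, 15), (4, 0), (4, 3), (4, 4), (4, 7), (4, 8), (4, 11), (4, 12), (4, 15), (5, 1), (5, 2), (5, 5), (5, 6), (5, 9), (5, 10), (5, 13), (5, 14), (7, 1), (7, 2), (7, 5), (7, 6), (7, 9), (7, 10), (7, 13), (7, 14), (8, 1), (8, 2), (8, 5), (8, 6), (8, 9), (8, 10), (8, 13), (8, 14), (10, 1), (10, 2), (10, 5), (10, 6), (10, 9), (10, 10), (10, 13), (10, 14), (11, 0), (11, 3), (11, 4), (11, 7), (11, 8), (11, 11), (11, 12), (11, 15), (12, 0), (12, 3), (12, 4), (12, 7), (12, 8), (12, 11), (12, 12), (12, 15), (13, 1), (13, 2), (13, 5), (13, 6), (13, 9), (13, 10), (13, 13), (13, 14), (15, 1), (15, 2), (15, 5), (15, 6), (15, 9), (15, 10), (15, 13), (15, 14)]

Answer: .OO..OO..OO..OO.
................
.OO..OO..OO..OO.
O..OO..OO..OO..O
O..OO..OO..OO..O
.OO..OO..OO..OO.
................
.OO..OO..OO..OO.
.OO..OO..OO..OO.
................
.OO..OO..OO..OO.
O..OO..OO..OO..O
O..OO..OO..OO..O
.OO..OO..OO..OO.
................
.OO..OO..OO..OO.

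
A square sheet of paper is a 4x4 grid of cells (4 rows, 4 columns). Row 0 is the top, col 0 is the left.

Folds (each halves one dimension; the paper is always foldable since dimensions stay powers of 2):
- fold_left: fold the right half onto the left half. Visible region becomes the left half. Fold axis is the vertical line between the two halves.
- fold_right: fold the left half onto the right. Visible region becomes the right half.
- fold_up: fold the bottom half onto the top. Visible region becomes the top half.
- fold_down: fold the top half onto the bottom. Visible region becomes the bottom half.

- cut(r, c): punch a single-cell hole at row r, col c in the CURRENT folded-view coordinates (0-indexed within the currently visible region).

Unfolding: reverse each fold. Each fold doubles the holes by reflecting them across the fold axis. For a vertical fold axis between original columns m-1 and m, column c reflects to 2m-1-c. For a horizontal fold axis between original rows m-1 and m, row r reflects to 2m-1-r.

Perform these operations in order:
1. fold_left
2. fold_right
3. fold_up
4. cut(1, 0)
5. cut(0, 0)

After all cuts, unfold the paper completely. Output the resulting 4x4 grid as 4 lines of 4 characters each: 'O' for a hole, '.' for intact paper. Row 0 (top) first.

Answer: OOOO
OOOO
OOOO
OOOO

Derivation:
Op 1 fold_left: fold axis v@2; visible region now rows[0,4) x cols[0,2) = 4x2
Op 2 fold_right: fold axis v@1; visible region now rows[0,4) x cols[1,2) = 4x1
Op 3 fold_up: fold axis h@2; visible region now rows[0,2) x cols[1,2) = 2x1
Op 4 cut(1, 0): punch at orig (1,1); cuts so far [(1, 1)]; region rows[0,2) x cols[1,2) = 2x1
Op 5 cut(0, 0): punch at orig (0,1); cuts so far [(0, 1), (1, 1)]; region rows[0,2) x cols[1,2) = 2x1
Unfold 1 (reflect across h@2): 4 holes -> [(0, 1), (1, 1), (2, 1), (3, 1)]
Unfold 2 (reflect across v@1): 8 holes -> [(0, 0), (0, 1), (1, 0), (1, 1), (2, 0), (2, 1), (3, 0), (3, 1)]
Unfold 3 (reflect across v@2): 16 holes -> [(0, 0), (0, 1), (0, 2), (0, 3), (1, 0), (1, 1), (1, 2), (1, 3), (2, 0), (2, 1), (2, 2), (2, 3), (3, 0), (3, 1), (3, 2), (3, 3)]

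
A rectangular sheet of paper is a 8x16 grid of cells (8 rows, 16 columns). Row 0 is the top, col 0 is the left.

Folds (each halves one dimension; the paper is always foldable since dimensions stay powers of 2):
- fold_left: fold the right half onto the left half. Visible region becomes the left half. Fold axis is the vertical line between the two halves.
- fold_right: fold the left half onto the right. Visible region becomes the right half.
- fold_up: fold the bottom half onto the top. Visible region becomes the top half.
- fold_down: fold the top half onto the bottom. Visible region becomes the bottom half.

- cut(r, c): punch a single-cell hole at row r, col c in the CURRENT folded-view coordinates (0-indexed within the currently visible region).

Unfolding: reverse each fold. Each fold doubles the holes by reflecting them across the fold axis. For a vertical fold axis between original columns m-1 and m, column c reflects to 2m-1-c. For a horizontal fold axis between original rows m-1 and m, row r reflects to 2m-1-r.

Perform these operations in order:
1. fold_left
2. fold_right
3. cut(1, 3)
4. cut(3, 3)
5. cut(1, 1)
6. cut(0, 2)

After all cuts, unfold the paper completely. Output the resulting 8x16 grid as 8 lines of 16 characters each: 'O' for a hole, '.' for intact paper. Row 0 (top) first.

Answer: .O....O..O....O.
O.O..O.OO.O..O.O
................
O......OO......O
................
................
................
................

Derivation:
Op 1 fold_left: fold axis v@8; visible region now rows[0,8) x cols[0,8) = 8x8
Op 2 fold_right: fold axis v@4; visible region now rows[0,8) x cols[4,8) = 8x4
Op 3 cut(1, 3): punch at orig (1,7); cuts so far [(1, 7)]; region rows[0,8) x cols[4,8) = 8x4
Op 4 cut(3, 3): punch at orig (3,7); cuts so far [(1, 7), (3, 7)]; region rows[0,8) x cols[4,8) = 8x4
Op 5 cut(1, 1): punch at orig (1,5); cuts so far [(1, 5), (1, 7), (3, 7)]; region rows[0,8) x cols[4,8) = 8x4
Op 6 cut(0, 2): punch at orig (0,6); cuts so far [(0, 6), (1, 5), (1, 7), (3, 7)]; region rows[0,8) x cols[4,8) = 8x4
Unfold 1 (reflect across v@4): 8 holes -> [(0, 1), (0, 6), (1, 0), (1, 2), (1, 5), (1, 7), (3, 0), (3, 7)]
Unfold 2 (reflect across v@8): 16 holes -> [(0, 1), (0, 6), (0, 9), (0, 14), (1, 0), (1, 2), (1, 5), (1, 7), (1, 8), (1, 10), (1, 13), (1, 15), (3, 0), (3, 7), (3, 8), (3, 15)]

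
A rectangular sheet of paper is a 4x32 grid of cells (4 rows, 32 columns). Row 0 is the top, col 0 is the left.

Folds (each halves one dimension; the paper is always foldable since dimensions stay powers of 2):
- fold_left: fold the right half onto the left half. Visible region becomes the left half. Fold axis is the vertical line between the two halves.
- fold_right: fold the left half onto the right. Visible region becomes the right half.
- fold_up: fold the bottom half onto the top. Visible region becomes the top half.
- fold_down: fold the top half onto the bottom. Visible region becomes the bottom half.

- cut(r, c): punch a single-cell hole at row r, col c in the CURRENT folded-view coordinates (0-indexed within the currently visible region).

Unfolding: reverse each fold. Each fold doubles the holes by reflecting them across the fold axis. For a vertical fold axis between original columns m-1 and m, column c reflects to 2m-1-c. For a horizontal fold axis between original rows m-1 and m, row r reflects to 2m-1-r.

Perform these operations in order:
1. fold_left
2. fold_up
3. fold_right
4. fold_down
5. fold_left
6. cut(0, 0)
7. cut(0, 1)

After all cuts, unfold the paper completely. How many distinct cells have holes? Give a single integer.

Op 1 fold_left: fold axis v@16; visible region now rows[0,4) x cols[0,16) = 4x16
Op 2 fold_up: fold axis h@2; visible region now rows[0,2) x cols[0,16) = 2x16
Op 3 fold_right: fold axis v@8; visible region now rows[0,2) x cols[8,16) = 2x8
Op 4 fold_down: fold axis h@1; visible region now rows[1,2) x cols[8,16) = 1x8
Op 5 fold_left: fold axis v@12; visible region now rows[1,2) x cols[8,12) = 1x4
Op 6 cut(0, 0): punch at orig (1,8); cuts so far [(1, 8)]; region rows[1,2) x cols[8,12) = 1x4
Op 7 cut(0, 1): punch at orig (1,9); cuts so far [(1, 8), (1, 9)]; region rows[1,2) x cols[8,12) = 1x4
Unfold 1 (reflect across v@12): 4 holes -> [(1, 8), (1, 9), (1, 14), (1, 15)]
Unfold 2 (reflect across h@1): 8 holes -> [(0, 8), (0, 9), (0, 14), (0, 15), (1, 8), (1, 9), (1, 14), (1, 15)]
Unfold 3 (reflect across v@8): 16 holes -> [(0, 0), (0, 1), (0, 6), (0, 7), (0, 8), (0, 9), (0, 14), (0, 15), (1, 0), (1, 1), (1, 6), (1, 7), (1, 8), (1, 9), (1, 14), (1, 15)]
Unfold 4 (reflect across h@2): 32 holes -> [(0, 0), (0, 1), (0, 6), (0, 7), (0, 8), (0, 9), (0, 14), (0, 15), (1, 0), (1, 1), (1, 6), (1, 7), (1, 8), (1, 9), (1, 14), (1, 15), (2, 0), (2, 1), (2, 6), (2, 7), (2, 8), (2, 9), (2, 14), (2, 15), (3, 0), (3, 1), (3, 6), (3, 7), (3, 8), (3, 9), (3, 14), (3, 15)]
Unfold 5 (reflect across v@16): 64 holes -> [(0, 0), (0, 1), (0, 6), (0, 7), (0, 8), (0, 9), (0, 14), (0, 15), (0, 16), (0, 17), (0, 22), (0, 23), (0, 24), (0, 25), (0, 30), (0, 31), (1, 0), (1, 1), (1, 6), (1, 7), (1, 8), (1, 9), (1, 14), (1, 15), (1, 16), (1, 17), (1, 22), (1, 23), (1, 24), (1, 25), (1, 30), (1, 31), (2, 0), (2, 1), (2, 6), (2, 7), (2, 8), (2, 9), (2, 14), (2, 15), (2, 16), (2, 17), (2, 22), (2, 23), (2, 24), (2, 25), (2, 30), (2, 31), (3, 0), (3, 1), (3, 6), (3, 7), (3, 8), (3, 9), (3, 14), (3, 15), (3, 16), (3, 17), (3, 22), (3, 23), (3, 24), (3, 25), (3, 30), (3, 31)]

Answer: 64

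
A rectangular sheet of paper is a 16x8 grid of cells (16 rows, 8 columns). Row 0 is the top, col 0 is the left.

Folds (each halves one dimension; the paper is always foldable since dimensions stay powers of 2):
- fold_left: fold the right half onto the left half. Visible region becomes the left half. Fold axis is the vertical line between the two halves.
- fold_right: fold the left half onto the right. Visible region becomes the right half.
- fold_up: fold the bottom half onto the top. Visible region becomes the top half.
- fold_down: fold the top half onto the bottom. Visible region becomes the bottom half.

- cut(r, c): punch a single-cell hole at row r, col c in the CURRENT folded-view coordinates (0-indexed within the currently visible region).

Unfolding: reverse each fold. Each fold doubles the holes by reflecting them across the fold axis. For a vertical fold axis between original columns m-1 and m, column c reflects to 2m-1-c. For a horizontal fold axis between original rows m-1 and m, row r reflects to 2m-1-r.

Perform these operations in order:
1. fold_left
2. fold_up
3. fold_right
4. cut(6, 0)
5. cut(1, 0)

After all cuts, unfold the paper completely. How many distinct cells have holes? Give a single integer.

Answer: 16

Derivation:
Op 1 fold_left: fold axis v@4; visible region now rows[0,16) x cols[0,4) = 16x4
Op 2 fold_up: fold axis h@8; visible region now rows[0,8) x cols[0,4) = 8x4
Op 3 fold_right: fold axis v@2; visible region now rows[0,8) x cols[2,4) = 8x2
Op 4 cut(6, 0): punch at orig (6,2); cuts so far [(6, 2)]; region rows[0,8) x cols[2,4) = 8x2
Op 5 cut(1, 0): punch at orig (1,2); cuts so far [(1, 2), (6, 2)]; region rows[0,8) x cols[2,4) = 8x2
Unfold 1 (reflect across v@2): 4 holes -> [(1, 1), (1, 2), (6, 1), (6, 2)]
Unfold 2 (reflect across h@8): 8 holes -> [(1, 1), (1, 2), (6, 1), (6, 2), (9, 1), (9, 2), (14, 1), (14, 2)]
Unfold 3 (reflect across v@4): 16 holes -> [(1, 1), (1, 2), (1, 5), (1, 6), (6, 1), (6, 2), (6, 5), (6, 6), (9, 1), (9, 2), (9, 5), (9, 6), (14, 1), (14, 2), (14, 5), (14, 6)]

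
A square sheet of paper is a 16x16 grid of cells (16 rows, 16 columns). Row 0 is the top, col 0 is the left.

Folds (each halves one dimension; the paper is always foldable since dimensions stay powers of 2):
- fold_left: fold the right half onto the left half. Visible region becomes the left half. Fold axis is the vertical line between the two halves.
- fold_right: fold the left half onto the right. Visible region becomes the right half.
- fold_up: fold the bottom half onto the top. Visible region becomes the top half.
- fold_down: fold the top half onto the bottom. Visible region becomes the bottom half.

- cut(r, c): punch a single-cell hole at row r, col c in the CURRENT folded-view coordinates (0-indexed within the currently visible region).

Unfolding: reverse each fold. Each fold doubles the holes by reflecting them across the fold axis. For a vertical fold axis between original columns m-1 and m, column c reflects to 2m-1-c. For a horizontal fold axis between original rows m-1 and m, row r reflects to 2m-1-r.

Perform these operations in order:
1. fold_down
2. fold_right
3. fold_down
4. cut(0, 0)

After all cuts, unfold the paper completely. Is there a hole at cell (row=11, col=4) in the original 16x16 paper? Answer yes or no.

Answer: no

Derivation:
Op 1 fold_down: fold axis h@8; visible region now rows[8,16) x cols[0,16) = 8x16
Op 2 fold_right: fold axis v@8; visible region now rows[8,16) x cols[8,16) = 8x8
Op 3 fold_down: fold axis h@12; visible region now rows[12,16) x cols[8,16) = 4x8
Op 4 cut(0, 0): punch at orig (12,8); cuts so far [(12, 8)]; region rows[12,16) x cols[8,16) = 4x8
Unfold 1 (reflect across h@12): 2 holes -> [(11, 8), (12, 8)]
Unfold 2 (reflect across v@8): 4 holes -> [(11, 7), (11, 8), (12, 7), (12, 8)]
Unfold 3 (reflect across h@8): 8 holes -> [(3, 7), (3, 8), (4, 7), (4, 8), (11, 7), (11, 8), (12, 7), (12, 8)]
Holes: [(3, 7), (3, 8), (4, 7), (4, 8), (11, 7), (11, 8), (12, 7), (12, 8)]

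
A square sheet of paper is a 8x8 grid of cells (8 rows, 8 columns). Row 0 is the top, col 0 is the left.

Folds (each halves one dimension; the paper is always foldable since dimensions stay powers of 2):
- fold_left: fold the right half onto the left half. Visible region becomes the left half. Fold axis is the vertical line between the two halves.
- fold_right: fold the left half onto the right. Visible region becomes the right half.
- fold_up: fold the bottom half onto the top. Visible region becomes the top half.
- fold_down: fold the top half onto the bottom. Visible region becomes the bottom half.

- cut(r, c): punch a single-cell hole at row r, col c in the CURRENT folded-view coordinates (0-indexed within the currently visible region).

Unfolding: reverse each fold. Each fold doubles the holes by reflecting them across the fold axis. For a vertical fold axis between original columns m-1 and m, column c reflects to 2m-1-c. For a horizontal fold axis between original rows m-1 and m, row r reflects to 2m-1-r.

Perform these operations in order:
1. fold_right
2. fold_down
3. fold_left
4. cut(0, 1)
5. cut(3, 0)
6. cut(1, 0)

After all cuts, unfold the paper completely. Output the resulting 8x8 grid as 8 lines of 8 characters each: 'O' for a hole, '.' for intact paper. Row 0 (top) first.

Op 1 fold_right: fold axis v@4; visible region now rows[0,8) x cols[4,8) = 8x4
Op 2 fold_down: fold axis h@4; visible region now rows[4,8) x cols[4,8) = 4x4
Op 3 fold_left: fold axis v@6; visible region now rows[4,8) x cols[4,6) = 4x2
Op 4 cut(0, 1): punch at orig (4,5); cuts so far [(4, 5)]; region rows[4,8) x cols[4,6) = 4x2
Op 5 cut(3, 0): punch at orig (7,4); cuts so far [(4, 5), (7, 4)]; region rows[4,8) x cols[4,6) = 4x2
Op 6 cut(1, 0): punch at orig (5,4); cuts so far [(4, 5), (5, 4), (7, 4)]; region rows[4,8) x cols[4,6) = 4x2
Unfold 1 (reflect across v@6): 6 holes -> [(4, 5), (4, 6), (5, 4), (5, 7), (7, 4), (7, 7)]
Unfold 2 (reflect across h@4): 12 holes -> [(0, 4), (0, 7), (2, 4), (2, 7), (3, 5), (3, 6), (4, 5), (4, 6), (5, 4), (5, 7), (7, 4), (7, 7)]
Unfold 3 (reflect across v@4): 24 holes -> [(0, 0), (0, 3), (0, 4), (0, 7), (2, 0), (2, 3), (2, 4), (2, 7), (3, 1), (3, 2), (3, 5), (3, 6), (4, 1), (4, 2), (4, 5), (4, 6), (5, 0), (5, 3), (5, 4), (5, 7), (7, 0), (7, 3), (7, 4), (7, 7)]

Answer: O..OO..O
........
O..OO..O
.OO..OO.
.OO..OO.
O..OO..O
........
O..OO..O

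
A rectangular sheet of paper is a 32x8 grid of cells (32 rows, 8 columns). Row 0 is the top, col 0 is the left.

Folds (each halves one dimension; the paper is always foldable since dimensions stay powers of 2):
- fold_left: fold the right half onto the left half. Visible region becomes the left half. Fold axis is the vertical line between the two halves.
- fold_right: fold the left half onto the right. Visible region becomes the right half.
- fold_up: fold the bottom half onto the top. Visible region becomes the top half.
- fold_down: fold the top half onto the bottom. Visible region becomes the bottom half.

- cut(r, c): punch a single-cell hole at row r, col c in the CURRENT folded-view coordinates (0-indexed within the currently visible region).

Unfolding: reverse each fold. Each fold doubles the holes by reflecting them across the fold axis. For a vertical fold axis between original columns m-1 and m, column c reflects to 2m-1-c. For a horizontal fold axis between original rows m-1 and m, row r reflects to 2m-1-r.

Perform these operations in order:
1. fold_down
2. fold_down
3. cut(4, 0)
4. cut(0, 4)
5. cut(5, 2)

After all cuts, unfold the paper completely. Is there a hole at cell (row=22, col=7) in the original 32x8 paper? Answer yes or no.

Op 1 fold_down: fold axis h@16; visible region now rows[16,32) x cols[0,8) = 16x8
Op 2 fold_down: fold axis h@24; visible region now rows[24,32) x cols[0,8) = 8x8
Op 3 cut(4, 0): punch at orig (28,0); cuts so far [(28, 0)]; region rows[24,32) x cols[0,8) = 8x8
Op 4 cut(0, 4): punch at orig (24,4); cuts so far [(24, 4), (28, 0)]; region rows[24,32) x cols[0,8) = 8x8
Op 5 cut(5, 2): punch at orig (29,2); cuts so far [(24, 4), (28, 0), (29, 2)]; region rows[24,32) x cols[0,8) = 8x8
Unfold 1 (reflect across h@24): 6 holes -> [(18, 2), (19, 0), (23, 4), (24, 4), (28, 0), (29, 2)]
Unfold 2 (reflect across h@16): 12 holes -> [(2, 2), (3, 0), (7, 4), (8, 4), (12, 0), (13, 2), (18, 2), (19, 0), (23, 4), (24, 4), (28, 0), (29, 2)]
Holes: [(2, 2), (3, 0), (7, 4), (8, 4), (12, 0), (13, 2), (18, 2), (19, 0), (23, 4), (24, 4), (28, 0), (29, 2)]

Answer: no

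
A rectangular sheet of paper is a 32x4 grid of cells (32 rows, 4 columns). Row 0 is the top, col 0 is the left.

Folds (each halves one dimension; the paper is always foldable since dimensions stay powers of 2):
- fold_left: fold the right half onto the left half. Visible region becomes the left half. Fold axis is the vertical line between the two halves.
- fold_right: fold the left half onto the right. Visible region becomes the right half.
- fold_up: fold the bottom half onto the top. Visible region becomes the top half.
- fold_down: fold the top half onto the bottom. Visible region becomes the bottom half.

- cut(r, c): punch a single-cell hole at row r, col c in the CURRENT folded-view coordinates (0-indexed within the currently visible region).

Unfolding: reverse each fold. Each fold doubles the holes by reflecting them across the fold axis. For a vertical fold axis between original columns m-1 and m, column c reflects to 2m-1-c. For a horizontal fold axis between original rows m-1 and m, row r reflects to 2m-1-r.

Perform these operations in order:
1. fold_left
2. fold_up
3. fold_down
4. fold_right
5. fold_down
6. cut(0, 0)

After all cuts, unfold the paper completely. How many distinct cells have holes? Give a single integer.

Op 1 fold_left: fold axis v@2; visible region now rows[0,32) x cols[0,2) = 32x2
Op 2 fold_up: fold axis h@16; visible region now rows[0,16) x cols[0,2) = 16x2
Op 3 fold_down: fold axis h@8; visible region now rows[8,16) x cols[0,2) = 8x2
Op 4 fold_right: fold axis v@1; visible region now rows[8,16) x cols[1,2) = 8x1
Op 5 fold_down: fold axis h@12; visible region now rows[12,16) x cols[1,2) = 4x1
Op 6 cut(0, 0): punch at orig (12,1); cuts so far [(12, 1)]; region rows[12,16) x cols[1,2) = 4x1
Unfold 1 (reflect across h@12): 2 holes -> [(11, 1), (12, 1)]
Unfold 2 (reflect across v@1): 4 holes -> [(11, 0), (11, 1), (12, 0), (12, 1)]
Unfold 3 (reflect across h@8): 8 holes -> [(3, 0), (3, 1), (4, 0), (4, 1), (11, 0), (11, 1), (12, 0), (12, 1)]
Unfold 4 (reflect across h@16): 16 holes -> [(3, 0), (3, 1), (4, 0), (4, 1), (11, 0), (11, 1), (12, 0), (12, 1), (19, 0), (19, 1), (20, 0), (20, 1), (27, 0), (27, 1), (28, 0), (28, 1)]
Unfold 5 (reflect across v@2): 32 holes -> [(3, 0), (3, 1), (3, 2), (3, 3), (4, 0), (4, 1), (4, 2), (4, 3), (11, 0), (11, 1), (11, 2), (11, 3), (12, 0), (12, 1), (12, 2), (12, 3), (19, 0), (19, 1), (19, 2), (19, 3), (20, 0), (20, 1), (20, 2), (20, 3), (27, 0), (27, 1), (27, 2), (27, 3), (28, 0), (28, 1), (28, 2), (28, 3)]

Answer: 32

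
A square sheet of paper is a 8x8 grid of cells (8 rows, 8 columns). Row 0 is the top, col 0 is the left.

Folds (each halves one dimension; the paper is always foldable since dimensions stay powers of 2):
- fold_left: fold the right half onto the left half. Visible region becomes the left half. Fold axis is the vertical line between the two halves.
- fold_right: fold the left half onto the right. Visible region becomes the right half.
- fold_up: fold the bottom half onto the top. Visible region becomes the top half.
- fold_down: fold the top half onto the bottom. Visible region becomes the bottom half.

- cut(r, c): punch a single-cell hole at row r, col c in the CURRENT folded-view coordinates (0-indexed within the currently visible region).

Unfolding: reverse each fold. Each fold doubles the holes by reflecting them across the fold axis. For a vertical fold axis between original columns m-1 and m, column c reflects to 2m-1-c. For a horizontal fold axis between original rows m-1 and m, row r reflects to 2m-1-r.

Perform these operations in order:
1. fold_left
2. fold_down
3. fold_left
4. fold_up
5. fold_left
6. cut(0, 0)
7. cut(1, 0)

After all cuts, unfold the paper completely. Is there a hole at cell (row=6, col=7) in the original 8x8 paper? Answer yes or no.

Op 1 fold_left: fold axis v@4; visible region now rows[0,8) x cols[0,4) = 8x4
Op 2 fold_down: fold axis h@4; visible region now rows[4,8) x cols[0,4) = 4x4
Op 3 fold_left: fold axis v@2; visible region now rows[4,8) x cols[0,2) = 4x2
Op 4 fold_up: fold axis h@6; visible region now rows[4,6) x cols[0,2) = 2x2
Op 5 fold_left: fold axis v@1; visible region now rows[4,6) x cols[0,1) = 2x1
Op 6 cut(0, 0): punch at orig (4,0); cuts so far [(4, 0)]; region rows[4,6) x cols[0,1) = 2x1
Op 7 cut(1, 0): punch at orig (5,0); cuts so far [(4, 0), (5, 0)]; region rows[4,6) x cols[0,1) = 2x1
Unfold 1 (reflect across v@1): 4 holes -> [(4, 0), (4, 1), (5, 0), (5, 1)]
Unfold 2 (reflect across h@6): 8 holes -> [(4, 0), (4, 1), (5, 0), (5, 1), (6, 0), (6, 1), (7, 0), (7, 1)]
Unfold 3 (reflect across v@2): 16 holes -> [(4, 0), (4, 1), (4, 2), (4, 3), (5, 0), (5, 1), (5, 2), (5, 3), (6, 0), (6, 1), (6, 2), (6, 3), (7, 0), (7, 1), (7, 2), (7, 3)]
Unfold 4 (reflect across h@4): 32 holes -> [(0, 0), (0, 1), (0, 2), (0, 3), (1, 0), (1, 1), (1, 2), (1, 3), (2, 0), (2, 1), (2, 2), (2, 3), (3, 0), (3, 1), (3, 2), (3, 3), (4, 0), (4, 1), (4, 2), (4, 3), (5, 0), (5, 1), (5, 2), (5, 3), (6, 0), (6, 1), (6, 2), (6, 3), (7, 0), (7, 1), (7, 2), (7, 3)]
Unfold 5 (reflect across v@4): 64 holes -> [(0, 0), (0, 1), (0, 2), (0, 3), (0, 4), (0, 5), (0, 6), (0, 7), (1, 0), (1, 1), (1, 2), (1, 3), (1, 4), (1, 5), (1, 6), (1, 7), (2, 0), (2, 1), (2, 2), (2, 3), (2, 4), (2, 5), (2, 6), (2, 7), (3, 0), (3, 1), (3, 2), (3, 3), (3, 4), (3, 5), (3, 6), (3, 7), (4, 0), (4, 1), (4, 2), (4, 3), (4, 4), (4, 5), (4, 6), (4, 7), (5, 0), (5, 1), (5, 2), (5, 3), (5, 4), (5, 5), (5, 6), (5, 7), (6, 0), (6, 1), (6, 2), (6, 3), (6, 4), (6, 5), (6, 6), (6, 7), (7, 0), (7, 1), (7, 2), (7, 3), (7, 4), (7, 5), (7, 6), (7, 7)]
Holes: [(0, 0), (0, 1), (0, 2), (0, 3), (0, 4), (0, 5), (0, 6), (0, 7), (1, 0), (1, 1), (1, 2), (1, 3), (1, 4), (1, 5), (1, 6), (1, 7), (2, 0), (2, 1), (2, 2), (2, 3), (2, 4), (2, 5), (2, 6), (2, 7), (3, 0), (3, 1), (3, 2), (3, 3), (3, 4), (3, 5), (3, 6), (3, 7), (4, 0), (4, 1), (4, 2), (4, 3), (4, 4), (4, 5), (4, 6), (4, 7), (5, 0), (5, 1), (5, 2), (5, 3), (5, 4), (5, 5), (5, 6), (5, 7), (6, 0), (6, 1), (6, 2), (6, 3), (6, 4), (6, 5), (6, 6), (6, 7), (7, 0), (7, 1), (7, 2), (7, 3), (7, 4), (7, 5), (7, 6), (7, 7)]

Answer: yes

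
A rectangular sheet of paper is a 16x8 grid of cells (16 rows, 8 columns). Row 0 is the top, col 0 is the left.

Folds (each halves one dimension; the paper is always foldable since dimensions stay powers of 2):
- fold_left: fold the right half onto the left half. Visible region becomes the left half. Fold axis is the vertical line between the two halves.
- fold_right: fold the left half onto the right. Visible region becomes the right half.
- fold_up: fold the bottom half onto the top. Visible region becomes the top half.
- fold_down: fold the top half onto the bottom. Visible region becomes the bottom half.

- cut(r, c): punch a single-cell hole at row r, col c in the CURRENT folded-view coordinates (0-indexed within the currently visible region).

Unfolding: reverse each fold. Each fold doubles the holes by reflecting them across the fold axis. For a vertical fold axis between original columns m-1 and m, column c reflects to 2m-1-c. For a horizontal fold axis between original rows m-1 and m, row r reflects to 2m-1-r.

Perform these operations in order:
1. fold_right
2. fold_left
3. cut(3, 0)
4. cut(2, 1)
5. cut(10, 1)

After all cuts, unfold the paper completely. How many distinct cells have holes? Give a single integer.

Answer: 12

Derivation:
Op 1 fold_right: fold axis v@4; visible region now rows[0,16) x cols[4,8) = 16x4
Op 2 fold_left: fold axis v@6; visible region now rows[0,16) x cols[4,6) = 16x2
Op 3 cut(3, 0): punch at orig (3,4); cuts so far [(3, 4)]; region rows[0,16) x cols[4,6) = 16x2
Op 4 cut(2, 1): punch at orig (2,5); cuts so far [(2, 5), (3, 4)]; region rows[0,16) x cols[4,6) = 16x2
Op 5 cut(10, 1): punch at orig (10,5); cuts so far [(2, 5), (3, 4), (10, 5)]; region rows[0,16) x cols[4,6) = 16x2
Unfold 1 (reflect across v@6): 6 holes -> [(2, 5), (2, 6), (3, 4), (3, 7), (10, 5), (10, 6)]
Unfold 2 (reflect across v@4): 12 holes -> [(2, 1), (2, 2), (2, 5), (2, 6), (3, 0), (3, 3), (3, 4), (3, 7), (10, 1), (10, 2), (10, 5), (10, 6)]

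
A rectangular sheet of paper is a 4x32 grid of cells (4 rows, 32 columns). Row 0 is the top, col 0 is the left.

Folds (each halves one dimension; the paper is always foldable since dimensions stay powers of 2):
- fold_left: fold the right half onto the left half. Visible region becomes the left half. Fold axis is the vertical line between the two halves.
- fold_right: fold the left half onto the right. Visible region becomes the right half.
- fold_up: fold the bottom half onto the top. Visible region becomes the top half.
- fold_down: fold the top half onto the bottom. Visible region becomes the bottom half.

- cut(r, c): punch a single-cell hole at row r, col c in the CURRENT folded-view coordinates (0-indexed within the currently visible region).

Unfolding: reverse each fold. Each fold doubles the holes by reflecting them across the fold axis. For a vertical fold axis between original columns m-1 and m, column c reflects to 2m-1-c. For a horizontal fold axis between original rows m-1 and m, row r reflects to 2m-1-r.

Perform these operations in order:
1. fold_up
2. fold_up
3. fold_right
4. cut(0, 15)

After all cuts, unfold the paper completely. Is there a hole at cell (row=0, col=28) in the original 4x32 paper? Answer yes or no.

Answer: no

Derivation:
Op 1 fold_up: fold axis h@2; visible region now rows[0,2) x cols[0,32) = 2x32
Op 2 fold_up: fold axis h@1; visible region now rows[0,1) x cols[0,32) = 1x32
Op 3 fold_right: fold axis v@16; visible region now rows[0,1) x cols[16,32) = 1x16
Op 4 cut(0, 15): punch at orig (0,31); cuts so far [(0, 31)]; region rows[0,1) x cols[16,32) = 1x16
Unfold 1 (reflect across v@16): 2 holes -> [(0, 0), (0, 31)]
Unfold 2 (reflect across h@1): 4 holes -> [(0, 0), (0, 31), (1, 0), (1, 31)]
Unfold 3 (reflect across h@2): 8 holes -> [(0, 0), (0, 31), (1, 0), (1, 31), (2, 0), (2, 31), (3, 0), (3, 31)]
Holes: [(0, 0), (0, 31), (1, 0), (1, 31), (2, 0), (2, 31), (3, 0), (3, 31)]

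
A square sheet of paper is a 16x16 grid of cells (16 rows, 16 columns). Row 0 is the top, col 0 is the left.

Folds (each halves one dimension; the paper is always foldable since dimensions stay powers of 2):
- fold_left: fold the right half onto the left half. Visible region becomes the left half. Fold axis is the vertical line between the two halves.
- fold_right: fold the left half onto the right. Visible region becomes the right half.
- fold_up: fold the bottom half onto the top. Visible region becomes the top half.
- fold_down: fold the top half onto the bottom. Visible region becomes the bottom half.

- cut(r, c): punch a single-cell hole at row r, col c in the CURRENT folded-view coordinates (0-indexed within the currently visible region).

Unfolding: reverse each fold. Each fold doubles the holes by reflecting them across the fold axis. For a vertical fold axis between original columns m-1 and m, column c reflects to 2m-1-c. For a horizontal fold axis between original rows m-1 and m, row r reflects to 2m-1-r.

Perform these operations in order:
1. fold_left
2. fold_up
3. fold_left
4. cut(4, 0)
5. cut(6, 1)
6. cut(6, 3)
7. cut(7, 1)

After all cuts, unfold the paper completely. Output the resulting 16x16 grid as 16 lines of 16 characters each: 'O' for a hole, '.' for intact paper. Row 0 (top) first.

Answer: ................
................
................
................
O......OO......O
................
.O.OO.O..O.OO.O.
.O....O..O....O.
.O....O..O....O.
.O.OO.O..O.OO.O.
................
O......OO......O
................
................
................
................

Derivation:
Op 1 fold_left: fold axis v@8; visible region now rows[0,16) x cols[0,8) = 16x8
Op 2 fold_up: fold axis h@8; visible region now rows[0,8) x cols[0,8) = 8x8
Op 3 fold_left: fold axis v@4; visible region now rows[0,8) x cols[0,4) = 8x4
Op 4 cut(4, 0): punch at orig (4,0); cuts so far [(4, 0)]; region rows[0,8) x cols[0,4) = 8x4
Op 5 cut(6, 1): punch at orig (6,1); cuts so far [(4, 0), (6, 1)]; region rows[0,8) x cols[0,4) = 8x4
Op 6 cut(6, 3): punch at orig (6,3); cuts so far [(4, 0), (6, 1), (6, 3)]; region rows[0,8) x cols[0,4) = 8x4
Op 7 cut(7, 1): punch at orig (7,1); cuts so far [(4, 0), (6, 1), (6, 3), (7, 1)]; region rows[0,8) x cols[0,4) = 8x4
Unfold 1 (reflect across v@4): 8 holes -> [(4, 0), (4, 7), (6, 1), (6, 3), (6, 4), (6, 6), (7, 1), (7, 6)]
Unfold 2 (reflect across h@8): 16 holes -> [(4, 0), (4, 7), (6, 1), (6, 3), (6, 4), (6, 6), (7, 1), (7, 6), (8, 1), (8, 6), (9, 1), (9, 3), (9, 4), (9, 6), (11, 0), (11, 7)]
Unfold 3 (reflect across v@8): 32 holes -> [(4, 0), (4, 7), (4, 8), (4, 15), (6, 1), (6, 3), (6, 4), (6, 6), (6, 9), (6, 11), (6, 12), (6, 14), (7, 1), (7, 6), (7, 9), (7, 14), (8, 1), (8, 6), (8, 9), (8, 14), (9, 1), (9, 3), (9, 4), (9, 6), (9, 9), (9, 11), (9, 12), (9, 14), (11, 0), (11, 7), (11, 8), (11, 15)]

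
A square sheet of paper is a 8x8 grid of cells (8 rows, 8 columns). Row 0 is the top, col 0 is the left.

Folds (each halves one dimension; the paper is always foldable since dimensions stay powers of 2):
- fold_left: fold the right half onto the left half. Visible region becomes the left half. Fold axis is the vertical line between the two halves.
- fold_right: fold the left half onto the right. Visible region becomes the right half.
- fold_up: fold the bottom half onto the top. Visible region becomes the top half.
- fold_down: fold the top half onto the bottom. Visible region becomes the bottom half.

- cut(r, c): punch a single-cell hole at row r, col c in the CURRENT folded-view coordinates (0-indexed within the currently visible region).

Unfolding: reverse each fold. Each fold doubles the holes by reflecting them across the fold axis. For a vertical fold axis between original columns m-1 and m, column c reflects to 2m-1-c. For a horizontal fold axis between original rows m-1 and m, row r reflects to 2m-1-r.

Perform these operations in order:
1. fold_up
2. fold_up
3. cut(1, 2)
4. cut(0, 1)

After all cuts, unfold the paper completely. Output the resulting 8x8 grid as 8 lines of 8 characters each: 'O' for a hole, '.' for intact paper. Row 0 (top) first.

Op 1 fold_up: fold axis h@4; visible region now rows[0,4) x cols[0,8) = 4x8
Op 2 fold_up: fold axis h@2; visible region now rows[0,2) x cols[0,8) = 2x8
Op 3 cut(1, 2): punch at orig (1,2); cuts so far [(1, 2)]; region rows[0,2) x cols[0,8) = 2x8
Op 4 cut(0, 1): punch at orig (0,1); cuts so far [(0, 1), (1, 2)]; region rows[0,2) x cols[0,8) = 2x8
Unfold 1 (reflect across h@2): 4 holes -> [(0, 1), (1, 2), (2, 2), (3, 1)]
Unfold 2 (reflect across h@4): 8 holes -> [(0, 1), (1, 2), (2, 2), (3, 1), (4, 1), (5, 2), (6, 2), (7, 1)]

Answer: .O......
..O.....
..O.....
.O......
.O......
..O.....
..O.....
.O......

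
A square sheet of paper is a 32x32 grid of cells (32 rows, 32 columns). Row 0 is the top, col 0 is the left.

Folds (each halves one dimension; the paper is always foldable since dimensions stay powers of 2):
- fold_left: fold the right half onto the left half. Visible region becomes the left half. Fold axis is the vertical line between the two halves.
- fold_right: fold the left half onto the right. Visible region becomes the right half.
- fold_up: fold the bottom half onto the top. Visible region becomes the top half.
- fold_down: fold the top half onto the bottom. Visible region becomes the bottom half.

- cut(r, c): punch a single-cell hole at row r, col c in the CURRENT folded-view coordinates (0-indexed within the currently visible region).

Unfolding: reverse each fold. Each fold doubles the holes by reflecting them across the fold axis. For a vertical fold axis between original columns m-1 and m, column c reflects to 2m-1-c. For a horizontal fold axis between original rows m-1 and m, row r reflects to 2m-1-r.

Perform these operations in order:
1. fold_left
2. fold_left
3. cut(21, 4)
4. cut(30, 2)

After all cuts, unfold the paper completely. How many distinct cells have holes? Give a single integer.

Op 1 fold_left: fold axis v@16; visible region now rows[0,32) x cols[0,16) = 32x16
Op 2 fold_left: fold axis v@8; visible region now rows[0,32) x cols[0,8) = 32x8
Op 3 cut(21, 4): punch at orig (21,4); cuts so far [(21, 4)]; region rows[0,32) x cols[0,8) = 32x8
Op 4 cut(30, 2): punch at orig (30,2); cuts so far [(21, 4), (30, 2)]; region rows[0,32) x cols[0,8) = 32x8
Unfold 1 (reflect across v@8): 4 holes -> [(21, 4), (21, 11), (30, 2), (30, 13)]
Unfold 2 (reflect across v@16): 8 holes -> [(21, 4), (21, 11), (21, 20), (21, 27), (30, 2), (30, 13), (30, 18), (30, 29)]

Answer: 8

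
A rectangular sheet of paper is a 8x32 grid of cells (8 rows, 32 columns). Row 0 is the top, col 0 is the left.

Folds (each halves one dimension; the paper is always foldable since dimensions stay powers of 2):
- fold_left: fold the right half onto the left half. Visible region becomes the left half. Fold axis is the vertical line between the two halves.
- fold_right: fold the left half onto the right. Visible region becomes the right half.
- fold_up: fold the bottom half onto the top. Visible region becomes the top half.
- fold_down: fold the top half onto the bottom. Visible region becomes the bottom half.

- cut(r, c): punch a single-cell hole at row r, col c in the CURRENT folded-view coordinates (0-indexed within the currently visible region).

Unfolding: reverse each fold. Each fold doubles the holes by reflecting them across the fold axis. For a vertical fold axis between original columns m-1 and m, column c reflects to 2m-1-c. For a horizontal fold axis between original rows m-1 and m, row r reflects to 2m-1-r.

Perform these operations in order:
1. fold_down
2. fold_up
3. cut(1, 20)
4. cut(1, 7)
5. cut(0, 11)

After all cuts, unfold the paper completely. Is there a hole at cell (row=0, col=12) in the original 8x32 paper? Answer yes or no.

Answer: no

Derivation:
Op 1 fold_down: fold axis h@4; visible region now rows[4,8) x cols[0,32) = 4x32
Op 2 fold_up: fold axis h@6; visible region now rows[4,6) x cols[0,32) = 2x32
Op 3 cut(1, 20): punch at orig (5,20); cuts so far [(5, 20)]; region rows[4,6) x cols[0,32) = 2x32
Op 4 cut(1, 7): punch at orig (5,7); cuts so far [(5, 7), (5, 20)]; region rows[4,6) x cols[0,32) = 2x32
Op 5 cut(0, 11): punch at orig (4,11); cuts so far [(4, 11), (5, 7), (5, 20)]; region rows[4,6) x cols[0,32) = 2x32
Unfold 1 (reflect across h@6): 6 holes -> [(4, 11), (5, 7), (5, 20), (6, 7), (6, 20), (7, 11)]
Unfold 2 (reflect across h@4): 12 holes -> [(0, 11), (1, 7), (1, 20), (2, 7), (2, 20), (3, 11), (4, 11), (5, 7), (5, 20), (6, 7), (6, 20), (7, 11)]
Holes: [(0, 11), (1, 7), (1, 20), (2, 7), (2, 20), (3, 11), (4, 11), (5, 7), (5, 20), (6, 7), (6, 20), (7, 11)]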